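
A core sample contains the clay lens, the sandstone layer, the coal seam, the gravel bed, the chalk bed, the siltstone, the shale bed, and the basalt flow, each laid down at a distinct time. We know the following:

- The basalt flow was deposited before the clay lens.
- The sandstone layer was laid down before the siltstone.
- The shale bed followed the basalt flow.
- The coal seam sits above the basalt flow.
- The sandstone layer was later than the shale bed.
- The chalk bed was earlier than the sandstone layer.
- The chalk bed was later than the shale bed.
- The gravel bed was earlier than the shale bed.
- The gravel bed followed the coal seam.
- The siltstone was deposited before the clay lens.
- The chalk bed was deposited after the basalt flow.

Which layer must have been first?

the basalt flow

The basalt flow has a chain of constraints placing it before every other layer, so the basalt flow must be first.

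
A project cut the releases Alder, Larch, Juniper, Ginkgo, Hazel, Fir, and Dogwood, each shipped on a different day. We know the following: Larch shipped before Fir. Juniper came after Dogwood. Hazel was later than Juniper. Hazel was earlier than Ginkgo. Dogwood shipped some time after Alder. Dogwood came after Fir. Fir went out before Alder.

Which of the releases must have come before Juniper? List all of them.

Alder, Dogwood, Fir, Larch

Directly stated before Juniper: Dogwood.
Alder reaches Juniper via Alder → Dogwood → Juniper.
Fir reaches Juniper via Fir → Dogwood → Juniper.
Larch reaches Juniper via Larch → Fir → Dogwood → Juniper.
No chain forces Hazel (or any of the others) ahead of Juniper.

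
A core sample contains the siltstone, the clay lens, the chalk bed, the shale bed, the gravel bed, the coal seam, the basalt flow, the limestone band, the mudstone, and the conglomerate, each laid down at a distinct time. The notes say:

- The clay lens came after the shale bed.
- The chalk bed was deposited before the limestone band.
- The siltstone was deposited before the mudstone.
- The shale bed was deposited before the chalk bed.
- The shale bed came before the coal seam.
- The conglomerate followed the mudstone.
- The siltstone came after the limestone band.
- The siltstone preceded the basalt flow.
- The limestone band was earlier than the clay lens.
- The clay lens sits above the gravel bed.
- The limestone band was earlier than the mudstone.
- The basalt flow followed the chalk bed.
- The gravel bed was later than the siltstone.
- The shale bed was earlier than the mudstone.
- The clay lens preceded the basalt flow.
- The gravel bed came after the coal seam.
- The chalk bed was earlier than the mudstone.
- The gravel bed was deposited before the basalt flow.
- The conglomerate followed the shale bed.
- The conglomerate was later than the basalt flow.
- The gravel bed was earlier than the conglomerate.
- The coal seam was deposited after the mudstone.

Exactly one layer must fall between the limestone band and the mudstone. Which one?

Tracing the constraints gives the limestone band → the siltstone → the mudstone, so the siltstone sits after the limestone band and before the mudstone.
No other layer is forced both after the limestone band and before the mudstone.

the siltstone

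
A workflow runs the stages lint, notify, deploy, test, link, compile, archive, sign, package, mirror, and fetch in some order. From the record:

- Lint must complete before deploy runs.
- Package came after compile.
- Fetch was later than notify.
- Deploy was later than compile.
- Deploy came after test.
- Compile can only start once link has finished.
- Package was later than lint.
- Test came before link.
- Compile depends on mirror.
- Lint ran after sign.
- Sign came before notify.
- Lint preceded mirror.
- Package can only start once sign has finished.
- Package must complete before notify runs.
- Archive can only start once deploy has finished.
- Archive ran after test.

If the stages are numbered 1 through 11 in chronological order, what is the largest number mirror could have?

5

Mirror must come before archive, compile, deploy, fetch, notify, and package — 6 stages forced after it.
Everything else can be placed before mirror in some valid order, so mirror can sit as late as position 11 − 6 = 5.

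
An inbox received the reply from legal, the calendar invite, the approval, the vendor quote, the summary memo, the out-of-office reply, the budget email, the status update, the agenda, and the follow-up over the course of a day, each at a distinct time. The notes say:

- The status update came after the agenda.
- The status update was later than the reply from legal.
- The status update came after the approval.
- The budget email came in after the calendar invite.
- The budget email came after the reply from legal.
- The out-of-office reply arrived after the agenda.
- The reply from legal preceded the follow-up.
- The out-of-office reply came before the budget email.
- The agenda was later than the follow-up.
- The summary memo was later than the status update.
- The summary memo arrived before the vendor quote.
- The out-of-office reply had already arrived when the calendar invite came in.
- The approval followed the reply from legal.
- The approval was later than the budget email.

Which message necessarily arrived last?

Every other message has a chain of constraints placing it before the vendor quote, so the vendor quote is last.

the vendor quote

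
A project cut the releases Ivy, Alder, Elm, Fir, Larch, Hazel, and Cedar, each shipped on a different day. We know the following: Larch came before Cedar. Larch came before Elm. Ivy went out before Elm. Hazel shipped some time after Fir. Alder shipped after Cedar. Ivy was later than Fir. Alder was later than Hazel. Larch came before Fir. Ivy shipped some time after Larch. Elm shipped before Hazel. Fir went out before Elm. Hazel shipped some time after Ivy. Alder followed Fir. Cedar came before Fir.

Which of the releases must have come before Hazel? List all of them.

Cedar, Elm, Fir, Ivy, Larch

Directly stated before Hazel: Elm, Fir, and Ivy.
Cedar reaches Hazel via Cedar → Fir → Hazel.
Larch reaches Hazel via Larch → Ivy → Hazel.
No chain forces Alder ahead of Hazel.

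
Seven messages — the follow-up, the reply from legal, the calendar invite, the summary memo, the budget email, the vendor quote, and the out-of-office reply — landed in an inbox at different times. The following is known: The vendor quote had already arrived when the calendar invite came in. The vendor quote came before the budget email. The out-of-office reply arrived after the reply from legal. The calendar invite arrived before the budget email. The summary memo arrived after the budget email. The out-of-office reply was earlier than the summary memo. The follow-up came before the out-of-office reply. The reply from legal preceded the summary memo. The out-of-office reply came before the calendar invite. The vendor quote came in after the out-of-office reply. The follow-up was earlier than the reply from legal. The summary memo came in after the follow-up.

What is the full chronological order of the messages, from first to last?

The constraints fix every adjacent pair, so only one ordering works:
the follow-up → the reply from legal → the out-of-office reply → the vendor quote → the calendar invite → the budget email → the summary memo.

the follow-up, the reply from legal, the out-of-office reply, the vendor quote, the calendar invite, the budget email, the summary memo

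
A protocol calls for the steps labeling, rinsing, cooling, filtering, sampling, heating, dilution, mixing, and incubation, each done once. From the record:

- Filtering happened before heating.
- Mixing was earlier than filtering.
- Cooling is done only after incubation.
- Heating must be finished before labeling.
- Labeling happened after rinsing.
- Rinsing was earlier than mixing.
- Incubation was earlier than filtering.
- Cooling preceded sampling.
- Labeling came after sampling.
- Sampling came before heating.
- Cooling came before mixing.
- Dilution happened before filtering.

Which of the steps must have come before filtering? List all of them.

cooling, dilution, incubation, mixing, rinsing

Directly stated before filtering: dilution, incubation, and mixing.
Cooling reaches filtering via cooling → mixing → filtering.
Rinsing reaches filtering via rinsing → mixing → filtering.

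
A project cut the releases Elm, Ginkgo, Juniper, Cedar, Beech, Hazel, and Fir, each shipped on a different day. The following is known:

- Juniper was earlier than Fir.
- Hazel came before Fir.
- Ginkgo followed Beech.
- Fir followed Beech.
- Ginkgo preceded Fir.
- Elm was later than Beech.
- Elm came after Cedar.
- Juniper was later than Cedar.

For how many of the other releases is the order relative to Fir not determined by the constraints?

Forced before Fir: Beech, Cedar, Ginkgo, Hazel, and Juniper.
That leaves Elm with no forced order relative to Fir — 1.

1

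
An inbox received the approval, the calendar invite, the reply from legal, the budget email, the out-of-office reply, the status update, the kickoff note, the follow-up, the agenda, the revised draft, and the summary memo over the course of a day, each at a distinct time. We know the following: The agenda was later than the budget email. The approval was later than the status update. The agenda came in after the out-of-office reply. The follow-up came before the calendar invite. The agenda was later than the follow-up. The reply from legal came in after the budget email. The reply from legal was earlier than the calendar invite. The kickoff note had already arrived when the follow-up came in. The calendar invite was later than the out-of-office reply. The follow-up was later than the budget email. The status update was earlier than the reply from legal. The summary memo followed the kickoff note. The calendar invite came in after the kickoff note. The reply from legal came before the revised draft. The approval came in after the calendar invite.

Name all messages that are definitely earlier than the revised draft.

Directly stated before the revised draft: the reply from legal.
The budget email reaches the revised draft via the budget email → the reply from legal → the revised draft.
The status update reaches the revised draft via the status update → the reply from legal → the revised draft.
No chain forces the approval (or any of the others) ahead of the revised draft.

the budget email, the reply from legal, the status update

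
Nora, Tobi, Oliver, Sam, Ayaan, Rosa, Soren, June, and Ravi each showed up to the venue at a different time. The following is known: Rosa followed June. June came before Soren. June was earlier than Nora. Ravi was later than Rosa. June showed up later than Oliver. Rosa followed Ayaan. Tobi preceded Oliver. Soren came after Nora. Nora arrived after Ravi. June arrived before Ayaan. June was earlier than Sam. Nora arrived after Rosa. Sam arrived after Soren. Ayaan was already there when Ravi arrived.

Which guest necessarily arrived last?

Every other guest has a chain of constraints placing them before Sam, so Sam is last.

Sam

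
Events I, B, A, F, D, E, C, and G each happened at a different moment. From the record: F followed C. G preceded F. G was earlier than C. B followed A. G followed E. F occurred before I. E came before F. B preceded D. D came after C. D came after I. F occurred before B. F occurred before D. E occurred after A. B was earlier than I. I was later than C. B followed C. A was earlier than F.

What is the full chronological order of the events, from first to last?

A, E, G, C, F, B, I, D

The constraints fix every adjacent pair, so only one ordering works:
A → E → G → C → F → B → I → D.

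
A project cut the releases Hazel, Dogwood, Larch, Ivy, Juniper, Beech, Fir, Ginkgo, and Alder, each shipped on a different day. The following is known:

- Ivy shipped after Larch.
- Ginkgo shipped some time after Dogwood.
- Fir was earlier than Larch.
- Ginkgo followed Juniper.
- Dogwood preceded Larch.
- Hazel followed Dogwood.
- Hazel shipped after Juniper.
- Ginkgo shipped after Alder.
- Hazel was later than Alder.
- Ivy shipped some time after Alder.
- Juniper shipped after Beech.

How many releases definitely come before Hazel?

Directly stated before Hazel: Alder, Dogwood, and Juniper.
Beech reaches Hazel via Beech → Juniper → Hazel.
That's Alder, Beech, Dogwood, and Juniper — 4 in all.

4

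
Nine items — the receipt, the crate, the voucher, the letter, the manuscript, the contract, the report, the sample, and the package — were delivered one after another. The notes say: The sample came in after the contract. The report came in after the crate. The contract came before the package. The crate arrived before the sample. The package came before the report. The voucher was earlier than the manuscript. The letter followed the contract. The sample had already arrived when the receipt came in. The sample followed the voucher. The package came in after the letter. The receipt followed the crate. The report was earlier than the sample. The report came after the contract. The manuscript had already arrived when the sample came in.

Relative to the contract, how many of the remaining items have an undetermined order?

3

Forced after the contract: the letter, the package, the receipt, the report, and the sample.
That leaves the crate, the manuscript, and the voucher with no forced order relative to the contract — 3.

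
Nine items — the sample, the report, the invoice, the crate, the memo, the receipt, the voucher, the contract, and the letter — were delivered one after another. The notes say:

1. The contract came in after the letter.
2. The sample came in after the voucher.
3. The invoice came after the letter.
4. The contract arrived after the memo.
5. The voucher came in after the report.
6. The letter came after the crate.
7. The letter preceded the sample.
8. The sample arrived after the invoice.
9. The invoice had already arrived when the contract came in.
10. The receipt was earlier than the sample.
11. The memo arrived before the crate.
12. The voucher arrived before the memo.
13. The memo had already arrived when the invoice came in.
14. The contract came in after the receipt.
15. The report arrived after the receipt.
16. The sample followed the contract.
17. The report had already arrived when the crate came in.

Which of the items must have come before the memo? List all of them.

the receipt, the report, the voucher

Directly stated before the memo: the voucher.
The receipt reaches the memo via the receipt → the report → the voucher → the memo.
The report reaches the memo via the report → the voucher → the memo.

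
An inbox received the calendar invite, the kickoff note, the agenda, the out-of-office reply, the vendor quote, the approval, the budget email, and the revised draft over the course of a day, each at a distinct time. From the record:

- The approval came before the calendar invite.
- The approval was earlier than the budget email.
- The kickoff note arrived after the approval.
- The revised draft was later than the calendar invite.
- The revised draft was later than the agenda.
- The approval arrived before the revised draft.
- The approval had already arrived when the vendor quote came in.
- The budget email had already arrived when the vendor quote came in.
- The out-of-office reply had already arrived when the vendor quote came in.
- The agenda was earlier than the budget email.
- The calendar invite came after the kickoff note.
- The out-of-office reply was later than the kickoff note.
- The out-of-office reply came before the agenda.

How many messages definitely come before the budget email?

Directly stated before the budget email: the agenda and the approval.
The kickoff note reaches the budget email via the kickoff note → the out-of-office reply → the agenda → the budget email.
The out-of-office reply reaches the budget email via the out-of-office reply → the agenda → the budget email.
No chain forces the vendor quote (or any of the others) ahead of the budget email.
That's the agenda, the approval, the kickoff note, and the out-of-office reply — 4 in all.

4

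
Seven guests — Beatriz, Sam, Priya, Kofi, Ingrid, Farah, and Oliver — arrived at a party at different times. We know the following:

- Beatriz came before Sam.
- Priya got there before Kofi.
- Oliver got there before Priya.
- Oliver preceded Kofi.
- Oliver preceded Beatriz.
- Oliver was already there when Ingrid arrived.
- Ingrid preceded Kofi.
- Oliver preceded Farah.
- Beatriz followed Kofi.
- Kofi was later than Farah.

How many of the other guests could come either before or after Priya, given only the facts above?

Forced before Priya: Oliver; forced after Priya: Beatriz, Kofi, and Sam.
That leaves Farah and Ingrid with no forced order relative to Priya — 2.

2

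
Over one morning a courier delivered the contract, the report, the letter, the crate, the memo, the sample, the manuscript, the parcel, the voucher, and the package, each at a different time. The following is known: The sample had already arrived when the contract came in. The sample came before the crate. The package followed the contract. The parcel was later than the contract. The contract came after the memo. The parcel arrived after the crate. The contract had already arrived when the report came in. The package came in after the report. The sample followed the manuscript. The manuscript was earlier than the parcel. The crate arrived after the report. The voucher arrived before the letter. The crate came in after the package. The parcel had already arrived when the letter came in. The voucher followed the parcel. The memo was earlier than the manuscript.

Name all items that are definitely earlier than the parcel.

the contract, the crate, the manuscript, the memo, the package, the report, the sample

Directly stated before the parcel: the contract, the crate, and the manuscript.
The memo reaches the parcel via the memo → the contract → the parcel.
The package reaches the parcel via the package → the crate → the parcel.
The report reaches the parcel via the report → the crate → the parcel.
Likewise the sample reaches the parcel by chaining the stated constraints.
No chain forces the letter (or any of the others) ahead of the parcel.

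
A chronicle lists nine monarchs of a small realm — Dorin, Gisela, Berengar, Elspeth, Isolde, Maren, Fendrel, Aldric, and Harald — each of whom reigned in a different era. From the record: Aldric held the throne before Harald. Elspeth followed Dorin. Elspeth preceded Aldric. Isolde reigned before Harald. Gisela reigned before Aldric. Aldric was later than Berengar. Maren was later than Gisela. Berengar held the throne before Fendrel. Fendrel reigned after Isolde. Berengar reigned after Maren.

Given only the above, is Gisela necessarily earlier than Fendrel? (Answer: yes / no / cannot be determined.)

Chain the constraints: Gisela → Maren → Berengar → Fendrel. Each link is directly stated, so Gisela comes before Fendrel.

yes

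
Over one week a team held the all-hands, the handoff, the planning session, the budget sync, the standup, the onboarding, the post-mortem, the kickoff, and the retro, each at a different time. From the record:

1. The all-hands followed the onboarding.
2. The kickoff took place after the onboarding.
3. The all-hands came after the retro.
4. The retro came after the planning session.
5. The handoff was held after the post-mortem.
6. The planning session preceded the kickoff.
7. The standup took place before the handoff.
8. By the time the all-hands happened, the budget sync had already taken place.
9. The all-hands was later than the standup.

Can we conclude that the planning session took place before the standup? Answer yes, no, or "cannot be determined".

cannot be determined

No chain of stated constraints runs from the planning session to the standup, and none runs from the standup to the planning session either.
So the relative order of the planning session and the standup is not fixed by the given facts.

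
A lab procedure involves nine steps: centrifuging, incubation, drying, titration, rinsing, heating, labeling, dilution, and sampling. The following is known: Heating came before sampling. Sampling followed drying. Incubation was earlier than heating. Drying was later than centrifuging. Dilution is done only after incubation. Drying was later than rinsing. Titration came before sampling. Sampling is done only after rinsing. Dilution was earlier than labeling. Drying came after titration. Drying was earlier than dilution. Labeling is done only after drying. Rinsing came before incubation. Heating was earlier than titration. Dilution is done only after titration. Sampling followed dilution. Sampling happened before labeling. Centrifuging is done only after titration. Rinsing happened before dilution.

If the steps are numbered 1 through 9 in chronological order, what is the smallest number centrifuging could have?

Heating, incubation, rinsing, and titration must all come before centrifuging — 4 forced predecessors.
Nothing else is forced ahead of centrifuging, so its earliest slot is position 4 + 1 = 5.

5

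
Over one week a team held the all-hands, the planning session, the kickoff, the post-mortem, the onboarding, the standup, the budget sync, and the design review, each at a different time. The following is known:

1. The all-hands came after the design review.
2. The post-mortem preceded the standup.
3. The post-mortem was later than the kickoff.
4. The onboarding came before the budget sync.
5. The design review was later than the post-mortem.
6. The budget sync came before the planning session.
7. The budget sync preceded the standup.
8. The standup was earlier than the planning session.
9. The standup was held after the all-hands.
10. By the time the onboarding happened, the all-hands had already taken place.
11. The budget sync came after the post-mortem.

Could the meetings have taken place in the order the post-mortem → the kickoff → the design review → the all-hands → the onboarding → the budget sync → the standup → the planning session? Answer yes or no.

no

The constraints require the kickoff before the post-mortem, but in the proposed sequence the post-mortem appears ahead of the kickoff. That one violation is enough.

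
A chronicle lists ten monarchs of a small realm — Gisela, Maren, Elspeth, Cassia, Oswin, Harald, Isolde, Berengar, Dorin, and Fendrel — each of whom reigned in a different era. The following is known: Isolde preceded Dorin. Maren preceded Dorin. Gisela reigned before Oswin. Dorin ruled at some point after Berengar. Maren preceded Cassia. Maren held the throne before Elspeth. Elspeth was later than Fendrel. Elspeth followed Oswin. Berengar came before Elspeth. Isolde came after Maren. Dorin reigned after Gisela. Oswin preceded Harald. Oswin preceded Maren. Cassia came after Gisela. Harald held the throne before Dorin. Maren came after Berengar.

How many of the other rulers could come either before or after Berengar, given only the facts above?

4

Forced after Berengar: Cassia, Dorin, Elspeth, Isolde, and Maren.
That leaves Fendrel, Gisela, Harald, and Oswin with no forced order relative to Berengar — 4.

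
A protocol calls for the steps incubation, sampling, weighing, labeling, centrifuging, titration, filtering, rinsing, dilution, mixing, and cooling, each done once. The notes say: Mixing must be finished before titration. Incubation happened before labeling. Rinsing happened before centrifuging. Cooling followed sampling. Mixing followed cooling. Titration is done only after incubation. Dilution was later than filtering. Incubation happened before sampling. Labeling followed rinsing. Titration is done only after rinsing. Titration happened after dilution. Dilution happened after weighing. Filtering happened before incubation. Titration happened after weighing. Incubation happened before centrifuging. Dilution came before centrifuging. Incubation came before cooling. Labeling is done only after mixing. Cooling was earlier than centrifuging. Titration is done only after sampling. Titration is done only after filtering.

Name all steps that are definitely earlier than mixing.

Directly stated before mixing: cooling.
Filtering reaches mixing via filtering → incubation → cooling → mixing.
Incubation reaches mixing via incubation → cooling → mixing.
Sampling reaches mixing via sampling → cooling → mixing.

cooling, filtering, incubation, sampling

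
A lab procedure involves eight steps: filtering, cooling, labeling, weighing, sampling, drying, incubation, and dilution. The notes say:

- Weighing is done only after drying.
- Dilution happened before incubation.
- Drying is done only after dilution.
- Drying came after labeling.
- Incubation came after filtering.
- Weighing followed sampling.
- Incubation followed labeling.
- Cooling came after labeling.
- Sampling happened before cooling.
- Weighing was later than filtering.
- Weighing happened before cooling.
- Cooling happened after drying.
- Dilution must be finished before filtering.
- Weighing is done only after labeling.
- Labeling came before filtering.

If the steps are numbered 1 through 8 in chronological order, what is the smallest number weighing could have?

6

Dilution, drying, filtering, labeling, and sampling must all come before weighing — 5 forced predecessors.
Nothing else is forced ahead of weighing, so its earliest slot is position 5 + 1 = 6.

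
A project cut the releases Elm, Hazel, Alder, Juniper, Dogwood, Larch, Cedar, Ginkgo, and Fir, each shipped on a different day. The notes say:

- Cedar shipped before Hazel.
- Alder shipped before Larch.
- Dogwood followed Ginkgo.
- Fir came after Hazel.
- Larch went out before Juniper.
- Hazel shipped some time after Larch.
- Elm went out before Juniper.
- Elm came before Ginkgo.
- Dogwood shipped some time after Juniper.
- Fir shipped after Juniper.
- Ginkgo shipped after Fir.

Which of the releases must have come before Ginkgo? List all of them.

Alder, Cedar, Elm, Fir, Hazel, Juniper, Larch

Directly stated before Ginkgo: Elm and Fir.
Alder reaches Ginkgo via Alder → Larch → Juniper → Fir → Ginkgo.
Cedar reaches Ginkgo via Cedar → Hazel → Fir → Ginkgo.
Hazel reaches Ginkgo via Hazel → Fir → Ginkgo.
Likewise Juniper and Larch each reach Ginkgo by chaining the stated constraints.
No chain forces Dogwood ahead of Ginkgo.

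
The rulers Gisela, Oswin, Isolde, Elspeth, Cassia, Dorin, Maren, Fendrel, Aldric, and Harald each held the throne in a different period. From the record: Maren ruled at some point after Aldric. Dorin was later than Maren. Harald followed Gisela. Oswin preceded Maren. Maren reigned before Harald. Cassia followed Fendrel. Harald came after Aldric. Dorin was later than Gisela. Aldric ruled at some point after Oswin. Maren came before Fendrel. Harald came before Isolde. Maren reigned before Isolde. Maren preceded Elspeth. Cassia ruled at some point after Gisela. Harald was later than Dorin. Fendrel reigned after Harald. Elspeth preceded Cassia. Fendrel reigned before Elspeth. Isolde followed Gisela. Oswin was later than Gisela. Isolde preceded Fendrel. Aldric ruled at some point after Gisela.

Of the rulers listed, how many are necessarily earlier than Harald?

5

Directly stated before Harald: Aldric, Dorin, Gisela, and Maren.
Oswin reaches Harald via Oswin → Aldric → Harald.
That's Aldric, Dorin, Gisela, Maren, and Oswin — 5 in all.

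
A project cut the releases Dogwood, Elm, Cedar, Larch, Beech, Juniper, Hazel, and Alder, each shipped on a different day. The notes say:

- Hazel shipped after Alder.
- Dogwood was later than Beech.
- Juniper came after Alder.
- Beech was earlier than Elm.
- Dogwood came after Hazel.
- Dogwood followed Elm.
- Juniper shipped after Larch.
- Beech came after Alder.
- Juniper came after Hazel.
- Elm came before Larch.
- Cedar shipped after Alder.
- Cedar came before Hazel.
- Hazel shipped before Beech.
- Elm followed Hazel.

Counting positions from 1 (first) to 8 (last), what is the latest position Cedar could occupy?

2

Cedar must come before Beech, Dogwood, Elm, Hazel, Juniper, and Larch — 6 releases forced after it.
Everything else can be placed before Cedar in some valid order, so Cedar can sit as late as position 8 − 6 = 2.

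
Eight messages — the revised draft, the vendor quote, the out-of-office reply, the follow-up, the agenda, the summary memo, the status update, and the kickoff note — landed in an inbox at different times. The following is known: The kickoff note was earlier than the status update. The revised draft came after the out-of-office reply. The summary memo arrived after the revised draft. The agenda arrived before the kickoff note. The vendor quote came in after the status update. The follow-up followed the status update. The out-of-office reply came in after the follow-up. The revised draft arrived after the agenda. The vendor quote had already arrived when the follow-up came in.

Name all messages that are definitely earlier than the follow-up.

Directly stated before the follow-up: the status update and the vendor quote.
The agenda reaches the follow-up via the agenda → the kickoff note → the status update → the follow-up.
The kickoff note reaches the follow-up via the kickoff note → the status update → the follow-up.
No chain forces the revised draft (or any of the others) ahead of the follow-up.

the agenda, the kickoff note, the status update, the vendor quote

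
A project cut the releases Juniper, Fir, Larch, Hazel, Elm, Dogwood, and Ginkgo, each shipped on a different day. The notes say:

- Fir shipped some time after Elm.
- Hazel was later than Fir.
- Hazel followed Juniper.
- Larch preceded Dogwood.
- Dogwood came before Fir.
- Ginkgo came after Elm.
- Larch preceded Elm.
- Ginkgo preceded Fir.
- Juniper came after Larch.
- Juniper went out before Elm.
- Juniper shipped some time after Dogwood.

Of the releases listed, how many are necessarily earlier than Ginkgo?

4

Directly stated before Ginkgo: Elm.
Dogwood reaches Ginkgo via Dogwood → Juniper → Elm → Ginkgo.
Juniper reaches Ginkgo via Juniper → Elm → Ginkgo.
Larch reaches Ginkgo via Larch → Elm → Ginkgo.
That's Dogwood, Elm, Juniper, and Larch — 4 in all.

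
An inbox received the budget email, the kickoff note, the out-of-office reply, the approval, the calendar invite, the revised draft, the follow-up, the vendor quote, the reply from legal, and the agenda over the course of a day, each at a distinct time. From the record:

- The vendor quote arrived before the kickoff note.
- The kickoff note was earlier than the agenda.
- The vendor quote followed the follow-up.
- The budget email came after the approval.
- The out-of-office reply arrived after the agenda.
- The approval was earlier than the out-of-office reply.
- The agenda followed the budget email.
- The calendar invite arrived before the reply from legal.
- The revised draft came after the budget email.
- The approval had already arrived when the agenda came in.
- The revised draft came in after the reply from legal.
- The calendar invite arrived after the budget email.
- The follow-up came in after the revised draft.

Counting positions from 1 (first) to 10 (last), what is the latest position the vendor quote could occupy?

The vendor quote must come before the agenda, the kickoff note, and the out-of-office reply — 3 messages forced after it.
Everything else can be placed before the vendor quote in some valid order, so the vendor quote can sit as late as position 10 − 3 = 7.

7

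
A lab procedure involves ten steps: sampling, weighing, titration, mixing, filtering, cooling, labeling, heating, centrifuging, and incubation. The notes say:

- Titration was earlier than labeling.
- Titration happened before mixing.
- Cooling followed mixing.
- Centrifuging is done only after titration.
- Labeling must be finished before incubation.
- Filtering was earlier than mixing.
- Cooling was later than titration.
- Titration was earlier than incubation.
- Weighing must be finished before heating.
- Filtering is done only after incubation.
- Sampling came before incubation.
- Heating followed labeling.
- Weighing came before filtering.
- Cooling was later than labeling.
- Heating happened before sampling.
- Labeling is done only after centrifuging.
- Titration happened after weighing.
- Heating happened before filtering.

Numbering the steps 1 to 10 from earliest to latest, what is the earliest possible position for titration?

Weighing must come before titration — 1 forced predecessor.
Nothing else is forced ahead of titration, so its earliest slot is position 1 + 1 = 2.

2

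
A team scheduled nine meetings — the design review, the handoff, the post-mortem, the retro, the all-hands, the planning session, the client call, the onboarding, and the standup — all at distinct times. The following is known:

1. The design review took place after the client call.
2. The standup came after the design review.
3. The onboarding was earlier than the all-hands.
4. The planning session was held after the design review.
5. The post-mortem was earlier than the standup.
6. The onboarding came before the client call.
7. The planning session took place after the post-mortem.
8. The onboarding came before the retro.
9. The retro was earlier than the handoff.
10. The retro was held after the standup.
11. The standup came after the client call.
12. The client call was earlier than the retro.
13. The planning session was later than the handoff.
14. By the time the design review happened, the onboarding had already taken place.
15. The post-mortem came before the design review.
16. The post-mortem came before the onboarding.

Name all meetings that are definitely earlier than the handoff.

the client call, the design review, the onboarding, the post-mortem, the retro, the standup

Directly stated before the handoff: the retro.
The client call reaches the handoff via the client call → the retro → the handoff.
The design review reaches the handoff via the design review → the standup → the retro → the handoff.
The onboarding reaches the handoff via the onboarding → the retro → the handoff.
Likewise the post-mortem and the standup each reach the handoff by chaining the stated constraints.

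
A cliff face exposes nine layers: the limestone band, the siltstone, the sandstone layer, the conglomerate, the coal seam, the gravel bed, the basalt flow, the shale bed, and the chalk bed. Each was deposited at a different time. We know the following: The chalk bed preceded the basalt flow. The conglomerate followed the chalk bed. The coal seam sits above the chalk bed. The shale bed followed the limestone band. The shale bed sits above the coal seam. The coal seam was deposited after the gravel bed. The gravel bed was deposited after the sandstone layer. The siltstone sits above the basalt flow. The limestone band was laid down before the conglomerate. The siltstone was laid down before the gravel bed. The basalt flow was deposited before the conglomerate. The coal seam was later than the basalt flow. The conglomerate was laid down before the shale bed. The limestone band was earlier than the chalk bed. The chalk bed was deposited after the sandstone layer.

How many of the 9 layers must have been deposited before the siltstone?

4

Directly stated before the siltstone: the basalt flow.
The chalk bed reaches the siltstone via the chalk bed → the basalt flow → the siltstone.
The limestone band reaches the siltstone via the limestone band → the chalk bed → the basalt flow → the siltstone.
The sandstone layer reaches the siltstone via the sandstone layer → the chalk bed → the basalt flow → the siltstone.
No chain forces the gravel bed (or any of the others) ahead of the siltstone.
That's the basalt flow, the chalk bed, the limestone band, and the sandstone layer — 4 in all.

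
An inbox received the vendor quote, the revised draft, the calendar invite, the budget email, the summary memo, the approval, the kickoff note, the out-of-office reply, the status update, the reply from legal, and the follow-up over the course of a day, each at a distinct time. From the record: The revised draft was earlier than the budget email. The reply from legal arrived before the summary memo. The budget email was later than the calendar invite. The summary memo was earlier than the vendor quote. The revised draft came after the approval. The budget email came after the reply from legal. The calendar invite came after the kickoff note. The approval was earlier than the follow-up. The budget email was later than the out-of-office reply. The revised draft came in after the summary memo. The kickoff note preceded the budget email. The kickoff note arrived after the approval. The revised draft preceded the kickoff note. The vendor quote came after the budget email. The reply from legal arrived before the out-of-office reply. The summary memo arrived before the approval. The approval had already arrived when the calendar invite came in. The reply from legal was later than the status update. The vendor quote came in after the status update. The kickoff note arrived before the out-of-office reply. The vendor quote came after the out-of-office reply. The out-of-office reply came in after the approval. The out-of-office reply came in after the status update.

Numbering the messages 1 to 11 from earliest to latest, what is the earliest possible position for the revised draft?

The approval, the reply from legal, the status update, and the summary memo must all come before the revised draft — 4 forced predecessors.
Nothing else is forced ahead of the revised draft, so its earliest slot is position 4 + 1 = 5.

5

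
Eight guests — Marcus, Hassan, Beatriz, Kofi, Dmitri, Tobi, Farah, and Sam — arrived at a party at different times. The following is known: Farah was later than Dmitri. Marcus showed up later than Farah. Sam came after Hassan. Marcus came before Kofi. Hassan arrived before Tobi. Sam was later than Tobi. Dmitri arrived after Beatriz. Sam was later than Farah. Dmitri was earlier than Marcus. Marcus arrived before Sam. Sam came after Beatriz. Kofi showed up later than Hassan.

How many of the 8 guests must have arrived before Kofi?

5

Directly stated before Kofi: Hassan and Marcus.
Beatriz reaches Kofi via Beatriz → Dmitri → Marcus → Kofi.
Dmitri reaches Kofi via Dmitri → Marcus → Kofi.
Farah reaches Kofi via Farah → Marcus → Kofi.
No chain forces Sam (or any of the others) ahead of Kofi.
That's Beatriz, Dmitri, Farah, Hassan, and Marcus — 5 in all.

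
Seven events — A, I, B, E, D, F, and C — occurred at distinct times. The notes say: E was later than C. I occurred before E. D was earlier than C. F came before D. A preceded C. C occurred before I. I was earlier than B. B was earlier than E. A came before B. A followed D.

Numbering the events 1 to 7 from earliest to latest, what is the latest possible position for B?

6

B must come before E — 1 event forced after it.
Everything else can be placed before B in some valid order, so B can sit as late as position 7 − 1 = 6.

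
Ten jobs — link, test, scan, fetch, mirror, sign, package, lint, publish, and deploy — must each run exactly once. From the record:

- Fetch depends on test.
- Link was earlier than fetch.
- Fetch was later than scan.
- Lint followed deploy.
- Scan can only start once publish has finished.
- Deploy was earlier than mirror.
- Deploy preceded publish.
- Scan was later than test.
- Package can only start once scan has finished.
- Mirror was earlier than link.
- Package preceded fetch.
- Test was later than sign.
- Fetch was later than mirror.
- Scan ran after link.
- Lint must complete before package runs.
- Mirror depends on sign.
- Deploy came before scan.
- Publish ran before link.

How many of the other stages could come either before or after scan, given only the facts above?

Forced before scan: deploy, link, mirror, publish, sign, and test; forced after scan: fetch and package.
That leaves lint with no forced order relative to scan — 1.

1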